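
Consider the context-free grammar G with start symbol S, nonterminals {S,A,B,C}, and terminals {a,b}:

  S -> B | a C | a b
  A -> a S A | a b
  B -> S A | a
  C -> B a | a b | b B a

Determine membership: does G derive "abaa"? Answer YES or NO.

Convert to CNF:
  S -> S A | T0 C | T0 T1 | a
  A -> T0 T1 | T0 X2
  B -> S A | a
  C -> B T0 | T0 T1 | T1 X3
  T0 -> a
  T1 -> b
  X2 -> S A
  X3 -> B T0

CYK table (by increasing span):
  [0..0]={B,S,T0}  "a"  orig:{B,S}
  [1..1]={T1}  "b"  orig:{}
  [2..2]={B,S,T0}  "a"  orig:{B,S}
  [3..3]={B,S,T0}  "a"  orig:{B,S}
  [0..1]={A,C,S}  "ab"
  [1..2]=∅  "ba"
  [2..3]={C,X3}  "aa"  orig:{C}
  [0..2]=∅  "aba"
  [1..3]={C}  "baa"
  [0..3]={S}  "abaa"

S ∈ T[0,3] ⇒ YES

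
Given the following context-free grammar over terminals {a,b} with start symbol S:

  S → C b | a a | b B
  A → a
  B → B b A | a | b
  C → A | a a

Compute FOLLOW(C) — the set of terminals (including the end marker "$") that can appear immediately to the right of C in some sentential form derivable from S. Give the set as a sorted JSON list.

FIRST sets, iterate to fixpoint:
[1]
  A via A→a: +{a}
  B via B→a: +{a}
  B via B→b: +{b}
  C via C→A: +{a}
  S via S→C b: +{a}
  S via S→b B: +{b}
  FIRST[S]={a,b}  FIRST[A]={a}  FIRST[B]={a,b}  FIRST[C]={a}
[2] done
  FIRST[S]={a,b}  FIRST[A]={a}  FIRST[B]={a,b}  FIRST[C]={a}

FOLLOW sets:
seed FOLLOW(S) with $
[1]
  B→B b A: FOLLOW(B) ⊇ FIRST(b) = {b}; new: +{b}
  B→B b A: FOLLOW(A) ⊇ FOLLOW(B) ⊇ {b}; new: +{b}
  S→C b: FOLLOW(C) ⊇ FIRST(b) = {b}; new: +{b}
  S→b B: FOLLOW(B) ⊇ FOLLOW(S) ⊇ {$}; new: +{$}
  S: {$}  A: {b}  B: {$,b}  C: {b}
[2]
  B→B b A: FOLLOW(A) ⊇ FOLLOW(B) ⊇ {$,b}; new: +{$}
  S: {$}  A: {$,b}  B: {$,b}  C: {b}
[3] — fixpoint
  S: {$}  A: {$,b}  B: {$,b}  C: {b}

FOLLOW(C) = ["b"]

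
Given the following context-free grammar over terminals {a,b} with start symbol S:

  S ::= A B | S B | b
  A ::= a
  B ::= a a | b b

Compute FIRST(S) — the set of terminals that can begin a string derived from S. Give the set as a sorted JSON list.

Compute FIRST by fixpoint:
[1]
  A via A→a: +{a}
  B via B→a a: +{a}
  B via B→b b: +{b}
  S via S→A B: +{a}
  S via S→b: +{b}
  FIRST(S)={a,b}  FIRST(A)={a}  FIRST(B)={a,b}
[2] (stable)
  FIRST(S)={a,b}  FIRST(A)={a}  FIRST(B)={a,b}

FIRST(S) = ["a", "b"]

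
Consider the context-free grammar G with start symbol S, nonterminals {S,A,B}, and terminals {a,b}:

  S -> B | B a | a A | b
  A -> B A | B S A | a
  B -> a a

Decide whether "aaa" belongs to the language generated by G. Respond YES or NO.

Convert to CNF:
  S -> B T0 | T0 A | T0 T0 | b
  A -> B A | B X1 | a
  B -> T0 T0
  T0 -> a
  X1 -> S A

CYK table (by increasing span):
  T[0,0] 'a' = {A,T0}  orig:{A}
  T[1,1] 'a' = {A,T0}  orig:{A}
  T[2,2] 'a' = {A,T0}  orig:{A}
  T[0,1] 'aa' = {B,S}
  T[1,2] 'aa' = {B,S}
  T[0,2] 'aaa' = {A,S,X1}  orig:{A,S}

S ∈ T[0,2] ⇒ YES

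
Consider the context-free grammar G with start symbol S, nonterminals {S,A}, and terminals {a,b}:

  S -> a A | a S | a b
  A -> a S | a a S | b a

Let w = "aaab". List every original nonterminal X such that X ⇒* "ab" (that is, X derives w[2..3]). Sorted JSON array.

CNF form of G:
  S -> T0 A | T0 S | T0 T1
  A -> T0 S | T0 X2 | T1 T0
  T0 -> a
  T1 -> b
  X2 -> T0 S

CYK fill — only the sub-triangle for w[2..3]:
  T[2,2] 'a' = {T0}  orig:{}
  T[3,3] 'b' = {T1}  orig:{}
  T[2,3] 'ab' = {S}

Original NTs in T[2,3] deriving "ab": ["S"]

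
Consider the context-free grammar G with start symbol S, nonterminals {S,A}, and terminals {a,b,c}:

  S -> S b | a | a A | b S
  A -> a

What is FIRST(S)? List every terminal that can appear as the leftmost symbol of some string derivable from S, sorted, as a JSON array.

Compute FIRST by fixpoint:
pass 1:
  A via A→a: +{a}
  S via S→a: +{a}
  S via S→b S: +{b}
  S: {a,b}  A: {a}
pass 2: — fixpoint
  S: {a,b}  A: {a}

FIRST(S) = ["a", "b"]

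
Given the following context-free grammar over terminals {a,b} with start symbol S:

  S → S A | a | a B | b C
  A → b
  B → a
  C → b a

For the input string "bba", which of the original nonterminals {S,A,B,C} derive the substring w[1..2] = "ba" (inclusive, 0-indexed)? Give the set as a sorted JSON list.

Convert to CNF:
  S -> S A | T0 C | T1 B | a
  A -> b
  B -> a
  C -> T0 T1
  T0 -> b
  T1 -> a

CYK fill, restricted to cells inside w[1..2]:
  [1..1]={A,T0}  "b"  orig:{A}
  [2..2]={B,S,T1}  "a"  orig:{B,S}
  [1..2]={C}  "ba"

Original NTs in T[1,2] deriving "ba": ["C"]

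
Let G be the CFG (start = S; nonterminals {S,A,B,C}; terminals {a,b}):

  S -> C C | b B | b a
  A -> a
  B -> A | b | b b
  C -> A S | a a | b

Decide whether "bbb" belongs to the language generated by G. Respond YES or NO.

CNF form of G:
  S -> C C | T0 B | T0 T1
  A -> a
  B -> T0 T0 | a | b
  C -> A S | T1 T1 | b
  T0 -> b
  T1 -> a

CYK fill:
  T[0,0] 'b' = {B,C,T0}  orig:{B,C}
  T[1,1] 'b' = {B,C,T0}  orig:{B,C}
  T[2,2] 'b' = {B,C,T0}  orig:{B,C}
  T[0,1] 'bb' = {B,S}
  T[1,2] 'bb' = {B,S}
  T[0,2] 'bbb' = {S}

S ∈ T[0,2] ⇒ YES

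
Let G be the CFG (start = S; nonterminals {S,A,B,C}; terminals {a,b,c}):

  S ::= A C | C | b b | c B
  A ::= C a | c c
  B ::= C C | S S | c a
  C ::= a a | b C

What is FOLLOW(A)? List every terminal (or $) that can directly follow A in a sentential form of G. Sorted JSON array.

FIRST iteration:
iter 1:
  A via A→c c: +{c}
  B via B→c a: +{c}
  C via C→a a: +{a}
  C via C→b C: +{b}
  S via S→A C: +{c}
  S via S→C: +{a,b}
  FIRST(S)={a,b,c}  FIRST(A)={c}  FIRST(B)={c}  FIRST(C)={a,b}
iter 2:
  A via A→C a: +{a,b}
  B via B→C C: +{a,b}
  FIRST(S)={a,b,c}  FIRST(A)={a,b,c}  FIRST(B)={a,b,c}  FIRST(C)={a,b}
iter 3: — fixpoint
  FIRST(S)={a,b,c}  FIRST(A)={a,b,c}  FIRST(B)={a,b,c}  FIRST(C)={a,b}

FOLLOW iteration:
initialize: $ ∈ FOLLOW(S)
[1]
  A→C a: FOLLOW(C) ⊇ FIRST(a) = {a}; new: +{a}
  B→C C: FOLLOW(C) ⊇ FIRST(C) = {a,b}; new: +{b}
  B→S S: FOLLOW(S) ⊇ FIRST(S) = {a,b,c}; new: +{a,b,c}
  S→A C: FOLLOW(A) ⊇ FIRST(C) = {a,b}; new: +{a,b}
  S→A C: FOLLOW(C) ⊇ FOLLOW(S) ⊇ {$,a,b,c}; new: +{$,c}
  S→c B: FOLLOW(B) ⊇ FOLLOW(S) ⊇ {$,a,b,c}; new: +{$,a,b,c}
  FOLLOW(S)={$,a,b,c}  FOLLOW(A)={a,b}  FOLLOW(B)={$,a,b,c}  FOLLOW(C)={$,a,b,c}
[2] — fixpoint
  FOLLOW(S)={$,a,b,c}  FOLLOW(A)={a,b}  FOLLOW(B)={$,a,b,c}  FOLLOW(C)={$,a,b,c}

FOLLOW(A) = ["a", "b"]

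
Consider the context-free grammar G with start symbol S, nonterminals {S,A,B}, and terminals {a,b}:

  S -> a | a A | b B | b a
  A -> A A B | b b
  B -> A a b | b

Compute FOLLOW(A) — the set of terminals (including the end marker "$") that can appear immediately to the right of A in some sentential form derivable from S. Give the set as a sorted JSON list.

Compute FIRST by fixpoint:
pass 1:
  A via A→b b: +{b}
  B via B→A a b: +{b}
  S via S→a: +{a}
  S via S→b B: +{b}
  S: {a,b}  A: {b}  B: {b}
pass 2: (no change)
  S: {a,b}  A: {b}  B: {b}

FOLLOW sets:
seed FOLLOW(S) with $
pass 1:
  A→A A B: FOLLOW(A) ⊇ FIRST(A) = {b}; new: +{b}
  A→A A B: FOLLOW(B) ⊇ FOLLOW(A) ⊇ {b}; new: +{b}
  B→A a b: FOLLOW(A) ⊇ FIRST(a) = {a}; new: +{a}
  S→a A: FOLLOW(A) ⊇ FOLLOW(S) ⊇ {$}; new: +{$}
  S→b B: FOLLOW(B) ⊇ FOLLOW(S) ⊇ {$}; new: +{$}
  FOLLOW(S)={$}  FOLLOW(A)={$,a,b}  FOLLOW(B)={$,b}
pass 2:
  A→A A B: FOLLOW(B) ⊇ FOLLOW(A) ⊇ {$,a,b}; new: +{a}
  FOLLOW(S)={$}  FOLLOW(A)={$,a,b}  FOLLOW(B)={$,a,b}
pass 3: (stable)
  FOLLOW(S)={$}  FOLLOW(A)={$,a,b}  FOLLOW(B)={$,a,b}

FOLLOW(A) = ["$", "a", "b"]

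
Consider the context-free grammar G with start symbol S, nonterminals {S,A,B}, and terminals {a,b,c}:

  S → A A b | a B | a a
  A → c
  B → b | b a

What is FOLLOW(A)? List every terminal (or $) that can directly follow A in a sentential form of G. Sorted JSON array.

Compute FIRST by fixpoint:
pass 1:
  A via A→c: +{c}
  B via B→b: +{b}
  S via S→A A b: +{c}
  S via S→a B: +{a}
  S: {a,c}  A: {c}  B: {b}
pass 2: (stable)
  S: {a,c}  A: {c}  B: {b}

Compute FOLLOW by fixpoint:
seed FOLLOW(S) with $
round 1:
  S→A A b: FOLLOW(A) ⊇ FIRST(A) = {c}; new: +{c}
  S→A A b: FOLLOW(A) ⊇ FIRST(b) = {b}; new: +{b}
  S→a B: FOLLOW(B) ⊇ FOLLOW(S) ⊇ {$}; new: +{$}
  FOLLOW[S]={$}  FOLLOW[A]={b,c}  FOLLOW[B]={$}
round 2: (stable)
  FOLLOW[S]={$}  FOLLOW[A]={b,c}  FOLLOW[B]={$}

FOLLOW(A) = ["b", "c"]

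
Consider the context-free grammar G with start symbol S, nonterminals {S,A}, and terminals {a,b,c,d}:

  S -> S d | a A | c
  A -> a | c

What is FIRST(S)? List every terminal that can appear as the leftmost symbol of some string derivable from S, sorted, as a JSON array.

Compute FIRST by fixpoint:
iter 1:
  A via A→a: +{a}
  A via A→c: +{c}
  S via S→a A: +{a}
  S via S→c: +{c}
  S: {a,c}  A: {a,c}
iter 2: done
  S: {a,c}  A: {a,c}

FIRST(S) = ["a", "c"]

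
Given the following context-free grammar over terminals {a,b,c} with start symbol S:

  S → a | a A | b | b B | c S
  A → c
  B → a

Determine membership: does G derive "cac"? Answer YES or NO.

Convert to CNF:
  S -> T0 A | T1 B | T2 S | a | b
  A -> c
  B -> a
  T0 -> a
  T1 -> b
  T2 -> c

CYK table (by increasing span):
  T[0,0] 'c' = {A,T2}  orig:{A}
  T[1,1] 'a' = {B,S,T0}  orig:{B,S}
  T[2,2] 'c' = {A,T2}  orig:{A}
  T[0,1] 'ca' = {S}
  T[1,2] 'ac' = {S}
  T[0,2] 'cac' = {S}

S ∈ T[0,2] ⇒ YES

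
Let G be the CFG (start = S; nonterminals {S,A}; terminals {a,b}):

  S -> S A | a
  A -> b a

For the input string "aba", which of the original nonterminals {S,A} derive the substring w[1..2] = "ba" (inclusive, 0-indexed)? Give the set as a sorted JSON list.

CNF form of G:
  S -> S A | a
  A -> T0 T1
  T0 -> b
  T1 -> a

Fill CYK table bottom-up — only the sub-triangle for w[1..2]:
  [1..1]={T0}  "b"  orig:{}
  [2..2]={S,T1}  "a"  orig:{S}
  [1..2]={A}  "ba"

Original NTs in T[1,2] deriving "ba": ["A"]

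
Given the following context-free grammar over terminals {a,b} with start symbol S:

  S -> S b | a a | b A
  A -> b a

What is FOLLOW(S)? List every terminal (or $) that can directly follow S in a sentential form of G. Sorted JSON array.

Compute FIRST by fixpoint:
round 1:
  A via A→b a: +{b}
  S via S→a a: +{a}
  S via S→b A: +{b}
  S: {a,b}  A: {b}
round 2: (stable)
  S: {a,b}  A: {b}

FOLLOW iteration:
seed FOLLOW(S) with $
iter 1:
  S→S b: FOLLOW(S) ⊇ FIRST(b) = {b}; new: +{b}
  S→b A: FOLLOW(A) ⊇ FOLLOW(S) ⊇ {$,b}; new: +{$,b}
  FOLLOW(S)={$,b}  FOLLOW(A)={$,b}
iter 2: done
  FOLLOW(S)={$,b}  FOLLOW(A)={$,b}

FOLLOW(S) = ["$", "b"]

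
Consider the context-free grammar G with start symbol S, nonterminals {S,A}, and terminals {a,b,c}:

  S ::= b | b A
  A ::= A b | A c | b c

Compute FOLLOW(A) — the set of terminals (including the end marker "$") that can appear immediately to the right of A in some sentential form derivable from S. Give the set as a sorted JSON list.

FIRST sets, iterate to fixpoint:
[1]
  A via A→b c: +{b}
  S via S→b: +{b}
  S: {b}  A: {b}
[2] (stable)
  S: {b}  A: {b}

FOLLOW sets:
FOLLOW(S) := {$}
round 1:
  A→A b: FOLLOW(A) ⊇ FIRST(b) = {b}; new: +{b}
  A→A c: FOLLOW(A) ⊇ FIRST(c) = {c}; new: +{c}
  S→b A: FOLLOW(A) ⊇ FOLLOW(S) ⊇ {$}; new: +{$}
  FOLLOW(S)={$}  FOLLOW(A)={$,b,c}
round 2: — fixpoint
  FOLLOW(S)={$}  FOLLOW(A)={$,b,c}

FOLLOW(A) = ["$", "b", "c"]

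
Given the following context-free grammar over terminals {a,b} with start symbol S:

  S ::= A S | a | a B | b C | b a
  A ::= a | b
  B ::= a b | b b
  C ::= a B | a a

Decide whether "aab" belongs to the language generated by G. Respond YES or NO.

CNF form of G:
  S -> A S | T0 B | T1 C | T1 T0 | a
  A -> a | b
  B -> T0 T1 | T1 T1
  C -> T0 B | T0 T0
  T0 -> a
  T1 -> b

CYK table (by increasing span):
  [0..0]={A,S,T0}  "a"  orig:{A,S}
  [1..1]={A,S,T0}  "a"  orig:{A,S}
  [2..2]={A,T1}  "b"  orig:{A}
  [0..1]={C,S}  "aa"
  [1..2]={B}  "ab"
  [0..2]={C,S}  "aab"

S ∈ T[0,2] ⇒ YES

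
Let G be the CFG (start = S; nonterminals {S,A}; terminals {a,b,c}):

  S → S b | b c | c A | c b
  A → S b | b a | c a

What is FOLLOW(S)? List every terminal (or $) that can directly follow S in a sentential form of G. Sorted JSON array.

FIRST iteration:
[1]
  A via A→b a: +{b}
  A via A→c a: +{c}
  S via S→b c: +{b}
  S via S→c A: +{c}
  FIRST(S)={b,c}  FIRST(A)={b,c}
[2] done
  FIRST(S)={b,c}  FIRST(A)={b,c}

FOLLOW iteration:
initialize: $ ∈ FOLLOW(S)
pass 1:
  A→S b: FOLLOW(S) ⊇ FIRST(b) = {b}; new: +{b}
  S→c A: FOLLOW(A) ⊇ FOLLOW(S) ⊇ {$,b}; new: +{$,b}
  FOLLOW[S]={$,b}  FOLLOW[A]={$,b}
pass 2: done
  FOLLOW[S]={$,b}  FOLLOW[A]={$,b}

FOLLOW(S) = ["$", "b"]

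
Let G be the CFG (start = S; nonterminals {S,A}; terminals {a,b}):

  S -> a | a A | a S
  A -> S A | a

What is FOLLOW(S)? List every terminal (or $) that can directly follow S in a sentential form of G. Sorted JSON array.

FIRST iteration:
[1]
  A via A→a: +{a}
  S via S→a: +{a}
  S: {a}  A: {a}
[2] done
  S: {a}  A: {a}

Compute FOLLOW by fixpoint:
FOLLOW(S) := {$}
round 1:
  A→S A: FOLLOW(S) ⊇ FIRST(A) = {a}; new: +{a}
  S→a A: FOLLOW(A) ⊇ FOLLOW(S) ⊇ {$,a}; new: +{$,a}
  FOLLOW(S)={$,a}  FOLLOW(A)={$,a}
round 2: (no change)
  FOLLOW(S)={$,a}  FOLLOW(A)={$,a}

FOLLOW(S) = ["$", "a"]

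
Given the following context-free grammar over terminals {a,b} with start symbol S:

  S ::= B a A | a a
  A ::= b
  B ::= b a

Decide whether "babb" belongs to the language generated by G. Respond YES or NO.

Convert to CNF:
  S -> B X2 | T1 T1
  A -> b
  B -> T0 T1
  T0 -> b
  T1 -> a
  X2 -> T1 A

CYK fill:
  T[0,0] 'b' = {A,T0}  orig:{A}
  T[1,1] 'a' = {T1}  orig:{}
  T[2,2] 'b' = {A,T0}  orig:{A}
  T[3,3] 'b' = {A,T0}  orig:{A}
  T[0,1] 'ba' = {B}
  T[1,2] 'ab' = {X2}  orig:{}
  T[2,3] 'bb' = ∅
  T[0,2] 'bab' = ∅
  T[1,3] 'abb' = ∅
  T[0,3] 'babb' = ∅

S ∉ T[0,3] ⇒ NO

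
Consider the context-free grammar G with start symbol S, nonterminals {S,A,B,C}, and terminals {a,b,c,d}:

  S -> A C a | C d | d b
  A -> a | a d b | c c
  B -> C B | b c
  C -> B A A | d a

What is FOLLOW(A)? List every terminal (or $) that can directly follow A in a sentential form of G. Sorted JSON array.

Compute FIRST by fixpoint:
round 1:
  A via A→a: +{a}
  A via A→c c: +{c}
  B via B→b c: +{b}
  C via C→B A A: +{b}
  C via C→d a: +{d}
  S via S→A C a: +{a,c}
  S via S→C d: +{b,d}
  FIRST[S]={a,b,c,d}  FIRST[A]={a,c}  FIRST[B]={b}  FIRST[C]={b,d}
round 2:
  B via B→C B: +{d}
  FIRST[S]={a,b,c,d}  FIRST[A]={a,c}  FIRST[B]={b,d}  FIRST[C]={b,d}
round 3: (stable)
  FIRST[S]={a,b,c,d}  FIRST[A]={a,c}  FIRST[B]={b,d}  FIRST[C]={b,d}

Compute FOLLOW by fixpoint:
seed FOLLOW(S) with $
iter 1:
  B→C B: FOLLOW(C) ⊇ FIRST(B) = {b,d}; new: +{b,d}
  C→B A A: FOLLOW(B) ⊇ FIRST(A) = {a,c}; new: +{a,c}
  C→B A A: FOLLOW(A) ⊇ FIRST(A) = {a,c}; new: +{a,c}
  C→B A A: FOLLOW(A) ⊇ FOLLOW(C) ⊇ {b,d}; new: +{b,d}
  S→A C a: FOLLOW(C) ⊇ FIRST(a) = {a}; new: +{a}
  S: {$}  A: {a,b,c,d}  B: {a,c}  C: {a,b,d}
iter 2: done
  S: {$}  A: {a,b,c,d}  B: {a,c}  C: {a,b,d}

FOLLOW(A) = ["a", "b", "c", "d"]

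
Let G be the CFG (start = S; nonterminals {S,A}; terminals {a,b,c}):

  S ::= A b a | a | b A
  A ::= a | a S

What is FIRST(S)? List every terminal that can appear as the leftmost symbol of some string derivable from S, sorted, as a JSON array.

Compute FIRST by fixpoint:
[1]
  A via A→a: +{a}
  S via S→A b a: +{a}
  S via S→b A: +{b}
  FIRST(S)={a,b}  FIRST(A)={a}
[2] (no change)
  FIRST(S)={a,b}  FIRST(A)={a}

FIRST(S) = ["a", "b"]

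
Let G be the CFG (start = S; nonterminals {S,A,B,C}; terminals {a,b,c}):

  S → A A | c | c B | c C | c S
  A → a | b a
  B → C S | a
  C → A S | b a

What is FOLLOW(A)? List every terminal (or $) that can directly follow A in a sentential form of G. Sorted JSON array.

FIRST sets, iterate to fixpoint:
pass 1:
  A via A→a: +{a}
  A via A→b a: +{b}
  B via B→a: +{a}
  C via C→A S: +{a,b}
  S via S→A A: +{a,b}
  S via S→c: +{c}
  FIRST[S]={a,b,c}  FIRST[A]={a,b}  FIRST[B]={a}  FIRST[C]={a,b}
pass 2:
  B via B→C S: +{b}
  FIRST[S]={a,b,c}  FIRST[A]={a,b}  FIRST[B]={a,b}  FIRST[C]={a,b}
pass 3: — fixpoint
  FIRST[S]={a,b,c}  FIRST[A]={a,b}  FIRST[B]={a,b}  FIRST[C]={a,b}

FOLLOW sets:
seed FOLLOW(S) with $
round 1:
  B→C S: FOLLOW(C) ⊇ FIRST(S) = {a,b,c}; new: +{a,b,c}
  C→A S: FOLLOW(A) ⊇ FIRST(S) = {a,b,c}; new: +{a,b,c}
  C→A S: FOLLOW(S) ⊇ FOLLOW(C) ⊇ {a,b,c}; new: +{a,b,c}
  S→A A: FOLLOW(A) ⊇ FOLLOW(S) ⊇ {$,a,b,c}; new: +{$}
  S→c B: FOLLOW(B) ⊇ FOLLOW(S) ⊇ {$,a,b,c}; new: +{$,a,b,c}
  S→c C: FOLLOW(C) ⊇ FOLLOW(S) ⊇ {$,a,b,c}; new: +{$}
  FOLLOW(S)={$,a,b,c}  FOLLOW(A)={$,a,b,c}  FOLLOW(B)={$,a,b,c}  FOLLOW(C)={$,a,b,c}
round 2: done
  FOLLOW(S)={$,a,b,c}  FOLLOW(A)={$,a,b,c}  FOLLOW(B)={$,a,b,c}  FOLLOW(C)={$,a,b,c}

FOLLOW(A) = ["$", "a", "b", "c"]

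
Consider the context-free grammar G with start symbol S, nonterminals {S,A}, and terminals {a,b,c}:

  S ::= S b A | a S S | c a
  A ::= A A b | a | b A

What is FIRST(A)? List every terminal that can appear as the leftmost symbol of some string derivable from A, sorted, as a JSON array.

FIRST sets, iterate to fixpoint:
[1]
  A via A→a: +{a}
  A via A→b A: +{b}
  S via S→a S S: +{a}
  S via S→c a: +{c}
  S: {a,c}  A: {a,b}
[2] (no change)
  S: {a,c}  A: {a,b}

FIRST(A) = ["a", "b"]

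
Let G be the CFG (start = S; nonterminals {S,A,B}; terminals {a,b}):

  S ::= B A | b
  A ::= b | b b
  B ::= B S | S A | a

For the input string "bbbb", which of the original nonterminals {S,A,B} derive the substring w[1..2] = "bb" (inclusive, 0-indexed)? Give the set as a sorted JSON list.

CNF form of G:
  S -> B A | b
  A -> T0 T0 | b
  B -> B S | S A | a
  T0 -> b

CYK table (by increasing span) (cells [i..j] with 1 ≤ i ≤ j ≤ 2 only):
  T[1,1] 'b' = {A,S,T0}  orig:{A,S}
  T[2,2] 'b' = {A,S,T0}  orig:{A,S}
  T[1,2] 'bb' = {A,B}

Original NTs in T[1,2] deriving "bb": ["A", "B"]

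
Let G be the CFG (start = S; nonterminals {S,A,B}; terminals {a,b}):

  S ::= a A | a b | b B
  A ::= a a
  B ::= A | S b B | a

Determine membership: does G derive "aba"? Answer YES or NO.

Convert to CNF:
  S -> T0 A | T0 T1 | T1 B
  A -> T0 T0
  B -> S X2 | T0 T0 | a
  T0 -> a
  T1 -> b
  X2 -> T1 B

Fill CYK table bottom-up:
  cell(0,0) a: {B,T0}  orig:{B}
  cell(1,1) b: {T1}  orig:{}
  cell(2,2) a: {B,T0}  orig:{B}
  cell(0,1) ab: {S}
  cell(1,2) ba: {S,X2}  orig:{S}
  cell(0,2) aba: ∅

S ∉ T[0,2] ⇒ NO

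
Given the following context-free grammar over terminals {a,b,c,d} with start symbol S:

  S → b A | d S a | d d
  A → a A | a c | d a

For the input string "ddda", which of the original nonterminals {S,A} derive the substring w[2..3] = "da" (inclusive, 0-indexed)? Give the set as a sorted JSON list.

Convert to CNF:
  S -> T2 T2 | T2 X4 | T3 A
  A -> T0 A | T0 T1 | T2 T0
  T0 -> a
  T1 -> c
  T2 -> d
  T3 -> b
  X4 -> S T0

CYK table (by increasing span) (cells [i..j] with 2 ≤ i ≤ j ≤ 3 only):
  T[2,2] 'd' = {T2}  orig:{}
  T[3,3] 'a' = {T0}  orig:{}
  T[2,3] 'da' = {A}

Original NTs in T[2,3] deriving "da": ["A"]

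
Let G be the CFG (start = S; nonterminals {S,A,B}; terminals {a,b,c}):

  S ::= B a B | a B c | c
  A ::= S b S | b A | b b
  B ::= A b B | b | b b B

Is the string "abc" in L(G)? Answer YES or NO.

Convert to CNF:
  S -> B X6 | T1 X7 | c
  A -> S X3 | T0 A | T0 T0
  B -> A X4 | T0 X5 | b
  T0 -> b
  T1 -> a
  T2 -> c
  X3 -> T0 S
  X4 -> T0 B
  X5 -> T0 B
  X6 -> T1 B
  X7 -> B T2

CYK fill:
  cell(0,0) a: {T1}  orig:{}
  cell(1,1) b: {B,T0}  orig:{B}
  cell(2,2) c: {S,T2}  orig:{S}
  cell(0,1) ab: {X6}  orig:{}
  cell(1,2) bc: {X3,X7}  orig:{}
  cell(0,2) abc: {S}

S ∈ T[0,2] ⇒ YES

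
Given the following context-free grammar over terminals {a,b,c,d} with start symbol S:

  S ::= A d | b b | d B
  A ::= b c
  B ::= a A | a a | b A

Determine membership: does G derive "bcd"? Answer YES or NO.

CNF form of G:
  S -> A T3 | T0 T0 | T3 B
  A -> T0 T1
  B -> T0 A | T2 A | T2 T2
  T0 -> b
  T1 -> c
  T2 -> a
  T3 -> d

CYK fill:
  [0..0]={T0}  "b"  orig:{}
  [1..1]={T1}  "c"  orig:{}
  [2..2]={T3}  "d"  orig:{}
  [0..1]={A}  "bc"
  [1..2]=∅  "cd"
  [0..2]={S}  "bcd"

S ∈ T[0,2] ⇒ YES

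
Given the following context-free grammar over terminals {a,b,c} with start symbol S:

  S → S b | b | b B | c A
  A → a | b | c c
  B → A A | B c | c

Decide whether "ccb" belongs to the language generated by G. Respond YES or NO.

Convert to CNF:
  S -> S T1 | T0 A | T1 B | b
  A -> T0 T0 | a | b
  B -> A A | B T0 | c
  T0 -> c
  T1 -> b

CYK table (by increasing span):
  cell(0,0) c: {B,T0}  orig:{B}
  cell(1,1) c: {B,T0}  orig:{B}
  cell(2,2) b: {A,S,T1}  orig:{A,S}
  cell(0,1) cc: {A,B}
  cell(1,2) cb: {S}
  cell(0,2) ccb: {B}

S ∉ T[0,2] ⇒ NO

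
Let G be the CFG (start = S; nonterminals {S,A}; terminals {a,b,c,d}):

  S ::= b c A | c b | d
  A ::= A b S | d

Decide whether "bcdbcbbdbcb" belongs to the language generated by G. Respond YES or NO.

Convert to CNF:
  S -> T0 X3 | T1 T0 | d
  A -> A X2 | d
  T0 -> b
  T1 -> c
  X2 -> T0 S
  X3 -> T1 A

CYK table (by increasing span):
  cell(0,0) b: {T0}  orig:{}
  cell(1,1) c: {T1}  orig:{}
  cell(2,2) d: {A,S}
  cell(3,3) b: {T0}  orig:{}
  cell(4,4) c: {T1}  orig:{}
  cell(5,5) b: {T0}  orig:{}
  cell(6,6) b: {T0}  orig:{}
  cell(7,7) d: {A,S}
  cell(8,8) b: {T0}  orig:{}
  cell(9,9) c: {T1}  orig:{}
  cell(10,10) b: {T0}  orig:{}
  cell(0,1) bc: ∅
  cell(1,2) cd: {X3}  orig:{}
  cell(2,3) db: ∅
  cell(3,4) bc: ∅
  cell(4,5) cb: {S}
  cell(5,6) bb: ∅
  cell(6,7) bd: {X2}  orig:{}
  cell(7,8) db: ∅
  cell(8,9) bc: ∅
  cell(9,10) cb: {S}
  cell(0,2) bcd: {S}
  cell(1,3) cdb: ∅
  cell(2,4) dbc: ∅
  cell(3,5) bcb: {X2}  orig:{}
  cell(4,6) cbb: ∅
  cell(5,7) bbd: ∅
  cell(6,8) bdb: ∅
  cell(7,9) dbc: ∅
  cell(8,10) bcb: {X2}  orig:{}
  cell(0,3) bcdb: ∅
  cell(1,4) cdbc: ∅
  cell(2,5) dbcb: {A}
  cell(3,6) bcbb: ∅
  cell(4,7) cbbd: ∅
  cell(5,8) bbdb: ∅
  cell(6,9) bdbc: ∅
  cell(7,10) dbcb: {A}
  cell(0,4) bcdbc: ∅
  cell(1,5) cdbcb: {X3}  orig:{}
  cell(2,6) dbcbb: ∅
  cell(3,7) bcbbd: ∅
  cell(4,8) cbbdb: ∅
  cell(5,9) bbdbc: ∅
  cell(6,10) bdbcb: ∅
  cell(0,5) bcdbcb: {S}
  cell(1,6) cdbcbb: ∅
  cell(2,7) dbcbbd: {A}
  cell(3,8) bcbbdb: ∅
  cell(4,9) cbbdbc: ∅
  cell(5,10) bbdbcb: ∅
  cell(0,6) bcdbcbb: ∅
  cell(1,7) cdbcbbd: {X3}  orig:{}
  cell(2,8) dbcbbdb: ∅
  cell(3,9) bcbbdbc: ∅
  cell(4,10) cbbdbcb: ∅
  cell(0,7) bcdbcbbd: {S}
  cell(1,8) cdbcbbdb: ∅
  cell(2,9) dbcbbdbc: ∅
  cell(3,10) bcbbdbcb: ∅
  cell(0,8) bcdbcbbdb: ∅
  cell(1,9) cdbcbbdbc: ∅
  cell(2,10) dbcbbdbcb: {A}
  cell(0,9) bcdbcbbdbc: ∅
  cell(1,10) cdbcbbdbcb: {X3}  orig:{}
  cell(0,10) bcdbcbbdbcb: {S}

S ∈ T[0,10] ⇒ YES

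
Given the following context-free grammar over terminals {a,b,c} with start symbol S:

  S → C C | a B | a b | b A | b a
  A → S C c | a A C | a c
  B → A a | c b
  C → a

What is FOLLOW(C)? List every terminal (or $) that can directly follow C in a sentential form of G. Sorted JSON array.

Compute FIRST by fixpoint:
round 1:
  A via A→a A C: +{a}
  B via B→A a: +{a}
  B via B→c b: +{c}
  C via C→a: +{a}
  S via S→C C: +{a}
  S via S→b A: +{b}
  S: {a,b}  A: {a}  B: {a,c}  C: {a}
round 2:
  A via A→S C c: +{b}
  B via B→A a: +{b}
  S: {a,b}  A: {a,b}  B: {a,b,c}  C: {a}
round 3: done
  S: {a,b}  A: {a,b}  B: {a,b,c}  C: {a}

Compute FOLLOW by fixpoint:
FOLLOW(S) := {$}
[1]
  A→S C c: FOLLOW(S) ⊇ FIRST(C) = {a}; new: +{a}
  A→S C c: FOLLOW(C) ⊇ FIRST(c) = {c}; new: +{c}
  A→a A C: FOLLOW(A) ⊇ FIRST(C) = {a}; new: +{a}
  A→a A C: FOLLOW(C) ⊇ FOLLOW(A) ⊇ {a}; new: +{a}
  S→C C: FOLLOW(C) ⊇ FOLLOW(S) ⊇ {$,a}; new: +{$}
  S→a B: FOLLOW(B) ⊇ FOLLOW(S) ⊇ {$,a}; new: +{$,a}
  S→b A: FOLLOW(A) ⊇ FOLLOW(S) ⊇ {$,a}; new: +{$}
  FOLLOW(S)={$,a}  FOLLOW(A)={$,a}  FOLLOW(B)={$,a}  FOLLOW(C)={$,a,c}
[2] — fixpoint
  FOLLOW(S)={$,a}  FOLLOW(A)={$,a}  FOLLOW(B)={$,a}  FOLLOW(C)={$,a,c}

FOLLOW(C) = ["$", "a", "c"]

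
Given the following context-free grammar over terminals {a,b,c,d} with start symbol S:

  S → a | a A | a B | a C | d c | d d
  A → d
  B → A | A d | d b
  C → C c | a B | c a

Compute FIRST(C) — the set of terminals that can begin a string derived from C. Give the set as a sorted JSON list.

FIRST sets, iterate to fixpoint:
[1]
  A via A→d: +{d}
  B via B→A: +{d}
  C via C→a B: +{a}
  C via C→c a: +{c}
  S via S→a: +{a}
  S via S→d c: +{d}
  FIRST(S)={a,d}  FIRST(A)={d}  FIRST(B)={d}  FIRST(C)={a,c}
[2] (no change)
  FIRST(S)={a,d}  FIRST(A)={d}  FIRST(B)={d}  FIRST(C)={a,c}

FIRST(C) = ["a", "c"]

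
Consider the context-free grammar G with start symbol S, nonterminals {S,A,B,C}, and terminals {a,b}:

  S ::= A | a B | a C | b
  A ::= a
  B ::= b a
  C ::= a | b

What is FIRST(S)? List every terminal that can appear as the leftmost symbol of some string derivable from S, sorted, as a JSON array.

Compute FIRST by fixpoint:
iter 1:
  A via A→a: +{a}
  B via B→b a: +{b}
  C via C→a: +{a}
  C via C→b: +{b}
  S via S→A: +{a}
  S via S→b: +{b}
  FIRST(S)={a,b}  FIRST(A)={a}  FIRST(B)={b}  FIRST(C)={a,b}
iter 2: done
  FIRST(S)={a,b}  FIRST(A)={a}  FIRST(B)={b}  FIRST(C)={a,b}

FIRST(S) = ["a", "b"]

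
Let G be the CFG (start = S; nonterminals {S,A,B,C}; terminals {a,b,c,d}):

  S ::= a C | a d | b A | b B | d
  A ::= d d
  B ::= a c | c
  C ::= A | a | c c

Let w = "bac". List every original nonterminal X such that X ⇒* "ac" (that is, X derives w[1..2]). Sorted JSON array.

CNF form of G:
  S -> T1 C | T1 T0 | T3 A | T3 B | d
  A -> T0 T0
  B -> T1 T2 | c
  C -> T0 T0 | T2 T2 | a
  T0 -> d
  T1 -> a
  T2 -> c
  T3 -> b

CYK table (by increasing span) (cells [i..j] with 1 ≤ i ≤ j ≤ 2 only):
  T[1,1] 'a' = {C,T1}  orig:{C}
  T[2,2] 'c' = {B,T2}  orig:{B}
  T[1,2] 'ac' = {B}

Original NTs in T[1,2] deriving "ac": ["B"]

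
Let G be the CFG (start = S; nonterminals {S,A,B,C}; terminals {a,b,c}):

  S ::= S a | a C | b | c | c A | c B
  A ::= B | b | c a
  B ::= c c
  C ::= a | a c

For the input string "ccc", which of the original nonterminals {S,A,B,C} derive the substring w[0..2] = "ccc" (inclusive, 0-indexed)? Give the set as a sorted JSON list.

Convert to CNF:
  S -> S T1 | T0 A | T0 B | T1 C | b | c
  A -> T0 T0 | T0 T1 | b
  B -> T0 T0
  C -> T1 T0 | a
  T0 -> c
  T1 -> a

CYK table (by increasing span) — only the sub-triangle for w[0..2]:
  T[0,0] 'c' = {S,T0}  orig:{S}
  T[1,1] 'c' = {S,T0}  orig:{S}
  T[2,2] 'c' = {S,T0}  orig:{S}
  T[0,1] 'cc' = {A,B}
  T[1,2] 'cc' = {A,B}
  T[0,2] 'ccc' = {S}

Original NTs in T[0,2] deriving "ccc": ["S"]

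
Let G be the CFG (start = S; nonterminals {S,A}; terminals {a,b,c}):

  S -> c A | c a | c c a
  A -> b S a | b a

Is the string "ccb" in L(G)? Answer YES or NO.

Convert to CNF:
  S -> T2 A | T2 T1 | T2 X4
  A -> T0 T1 | T0 X3
  T0 -> b
  T1 -> a
  T2 -> c
  X3 -> S T1
  X4 -> T2 T1

CYK fill:
  cell(0,0) c: {T2}  orig:{}
  cell(1,1) c: {T2}  orig:{}
  cell(2,2) b: {T0}  orig:{}
  cell(0,1) cc: ∅
  cell(1,2) cb: ∅
  cell(0,2) ccb: ∅

S ∉ T[0,2] ⇒ NO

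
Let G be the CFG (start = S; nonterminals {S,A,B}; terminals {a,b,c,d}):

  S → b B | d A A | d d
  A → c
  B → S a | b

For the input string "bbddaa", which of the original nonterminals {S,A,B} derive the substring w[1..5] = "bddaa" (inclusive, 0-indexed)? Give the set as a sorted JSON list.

CNF form of G:
  S -> T1 B | T2 T2 | T2 X3
  A -> c
  B -> S T0 | b
  T0 -> a
  T1 -> b
  T2 -> d
  X3 -> A A

CYK table (by increasing span) (cells [i..j] with 1 ≤ i ≤ j ≤ 5 only):
  [1..1]={B,T1}  "b"  orig:{B}
  [2..2]={T2}  "d"  orig:{}
  [3..3]={T2}  "d"  orig:{}
  [4..4]={T0}  "a"  orig:{}
  [5..5]={T0}  "a"  orig:{}
  [1..2]=∅  "bd"
  [2..3]={S}  "dd"
  [3..4]=∅  "da"
  [4..5]=∅  "aa"
  [1..3]=∅  "bdd"
  [2..4]={B}  "dda"
  [3..5]=∅  "daa"
  [1..4]={S}  "bdda"
  [2..5]=∅  "ddaa"
  [1..5]={B}  "bddaa"

Original NTs in T[1,5] deriving "bddaa": ["B"]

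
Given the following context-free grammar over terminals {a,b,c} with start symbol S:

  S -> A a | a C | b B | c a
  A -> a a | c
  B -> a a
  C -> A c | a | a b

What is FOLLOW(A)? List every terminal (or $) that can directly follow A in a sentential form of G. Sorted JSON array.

Compute FIRST by fixpoint:
round 1:
  A via A→a a: +{a}
  A via A→c: +{c}
  B via B→a a: +{a}
  C via C→A c: +{a,c}
  S via S→A a: +{a,c}
  S via S→b B: +{b}
  FIRST[S]={a,b,c}  FIRST[A]={a,c}  FIRST[B]={a}  FIRST[C]={a,c}
round 2: done
  FIRST[S]={a,b,c}  FIRST[A]={a,c}  FIRST[B]={a}  FIRST[C]={a,c}

FOLLOW iteration:
seed FOLLOW(S) with $
pass 1:
  C→A c: FOLLOW(A) ⊇ FIRST(c) = {c}; new: +{c}
  S→A a: FOLLOW(A) ⊇ FIRST(a) = {a}; new: +{a}
  S→a C: FOLLOW(C) ⊇ FOLLOW(S) ⊇ {$}; new: +{$}
  S→b B: FOLLOW(B) ⊇ FOLLOW(S) ⊇ {$}; new: +{$}
  FOLLOW[S]={$}  FOLLOW[A]={a,c}  FOLLOW[B]={$}  FOLLOW[C]={$}
pass 2: — fixpoint
  FOLLOW[S]={$}  FOLLOW[A]={a,c}  FOLLOW[B]={$}  FOLLOW[C]={$}

FOLLOW(A) = ["a", "c"]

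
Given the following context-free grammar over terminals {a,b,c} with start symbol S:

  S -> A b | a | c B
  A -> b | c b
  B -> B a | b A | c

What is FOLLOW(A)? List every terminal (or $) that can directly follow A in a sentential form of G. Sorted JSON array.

Compute FIRST by fixpoint:
round 1:
  A via A→b: +{b}
  A via A→c b: +{c}
  B via B→b A: +{b}
  B via B→c: +{c}
  S via S→A b: +{b,c}
  S via S→a: +{a}
  FIRST[S]={a,b,c}  FIRST[A]={b,c}  FIRST[B]={b,c}
round 2: done
  FIRST[S]={a,b,c}  FIRST[A]={b,c}  FIRST[B]={b,c}

Compute FOLLOW by fixpoint:
FOLLOW(S) := {$}
[1]
  B→B a: FOLLOW(B) ⊇ FIRST(a) = {a}; new: +{a}
  B→b A: FOLLOW(A) ⊇ FOLLOW(B) ⊇ {a}; new: +{a}
  S→A b: FOLLOW(A) ⊇ FIRST(b) = {b}; new: +{b}
  S→c B: FOLLOW(B) ⊇ FOLLOW(S) ⊇ {$}; new: +{$}
  FOLLOW[S]={$}  FOLLOW[A]={a,b}  FOLLOW[B]={$,a}
[2]
  B→b A: FOLLOW(A) ⊇ FOLLOW(B) ⊇ {$,a}; new: +{$}
  FOLLOW[S]={$}  FOLLOW[A]={$,a,b}  FOLLOW[B]={$,a}
[3] — fixpoint
  FOLLOW[S]={$}  FOLLOW[A]={$,a,b}  FOLLOW[B]={$,a}

FOLLOW(A) = ["$", "a", "b"]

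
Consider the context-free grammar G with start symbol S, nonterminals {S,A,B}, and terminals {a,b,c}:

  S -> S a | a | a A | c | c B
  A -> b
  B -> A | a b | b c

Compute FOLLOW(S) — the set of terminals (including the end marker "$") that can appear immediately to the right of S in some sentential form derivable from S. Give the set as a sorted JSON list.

FIRST iteration:
round 1:
  A via A→b: +{b}
  B via B→A: +{b}
  B via B→a b: +{a}
  S via S→a: +{a}
  S via S→c: +{c}
  S: {a,c}  A: {b}  B: {a,b}
round 2: (no change)
  S: {a,c}  A: {b}  B: {a,b}

Compute FOLLOW by fixpoint:
seed FOLLOW(S) with $
pass 1:
  S→S a: FOLLOW(S) ⊇ FIRST(a) = {a}; new: +{a}
  S→a A: FOLLOW(A) ⊇ FOLLOW(S) ⊇ {$,a}; new: +{$,a}
  S→c B: FOLLOW(B) ⊇ FOLLOW(S) ⊇ {$,a}; new: +{$,a}
  S: {$,a}  A: {$,a}  B: {$,a}
pass 2: (stable)
  S: {$,a}  A: {$,a}  B: {$,a}

FOLLOW(S) = ["$", "a"]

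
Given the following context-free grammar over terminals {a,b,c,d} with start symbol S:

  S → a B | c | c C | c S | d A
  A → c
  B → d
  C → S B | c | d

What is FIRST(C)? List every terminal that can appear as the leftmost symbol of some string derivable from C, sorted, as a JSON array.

Compute FIRST by fixpoint:
iter 1:
  A via A→c: +{c}
  B via B→d: +{d}
  C via C→c: +{c}
  C via C→d: +{d}
  S via S→a B: +{a}
  S via S→c: +{c}
  S via S→d A: +{d}
  FIRST[S]={a,c,d}  FIRST[A]={c}  FIRST[B]={d}  FIRST[C]={c,d}
iter 2:
  C via C→S B: +{a}
  FIRST[S]={a,c,d}  FIRST[A]={c}  FIRST[B]={d}  FIRST[C]={a,c,d}
iter 3: — fixpoint
  FIRST[S]={a,c,d}  FIRST[A]={c}  FIRST[B]={d}  FIRST[C]={a,c,d}

FIRST(C) = ["a", "c", "d"]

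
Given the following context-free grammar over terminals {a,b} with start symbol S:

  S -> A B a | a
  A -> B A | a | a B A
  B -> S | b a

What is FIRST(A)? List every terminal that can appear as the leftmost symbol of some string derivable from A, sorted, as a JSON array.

FIRST sets, iterate to fixpoint:
[1]
  A via A→a: +{a}
  B via B→b a: +{b}
  S via S→A B a: +{a}
  S: {a}  A: {a}  B: {b}
[2]
  A via A→B A: +{b}
  B via B→S: +{a}
  S via S→A B a: +{b}
  S: {a,b}  A: {a,b}  B: {a,b}
[3] — fixpoint
  S: {a,b}  A: {a,b}  B: {a,b}

FIRST(A) = ["a", "b"]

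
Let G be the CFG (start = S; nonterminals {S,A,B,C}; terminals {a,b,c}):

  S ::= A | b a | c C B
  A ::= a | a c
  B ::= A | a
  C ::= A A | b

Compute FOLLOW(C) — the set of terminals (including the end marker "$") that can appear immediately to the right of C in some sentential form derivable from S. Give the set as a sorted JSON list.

FIRST iteration:
iter 1:
  A via A→a: +{a}
  B via B→A: +{a}
  C via C→A A: +{a}
  C via C→b: +{b}
  S via S→A: +{a}
  S via S→b a: +{b}
  S via S→c C B: +{c}
  FIRST(S)={a,b,c}  FIRST(A)={a}  FIRST(B)={a}  FIRST(C)={a,b}
iter 2: (stable)
  FIRST(S)={a,b,c}  FIRST(A)={a}  FIRST(B)={a}  FIRST(C)={a,b}

Compute FOLLOW by fixpoint:
initialize: $ ∈ FOLLOW(S)
pass 1:
  C→A A: FOLLOW(A) ⊇ FIRST(A) = {a}; new: +{a}
  S→A: FOLLOW(A) ⊇ FOLLOW(S) ⊇ {$}; new: +{$}
  S→c C B: FOLLOW(C) ⊇ FIRST(B) = {a}; new: +{a}
  S→c C B: FOLLOW(B) ⊇ FOLLOW(S) ⊇ {$}; new: +{$}
  FOLLOW(S)={$}  FOLLOW(A)={$,a}  FOLLOW(B)={$}  FOLLOW(C)={a}
pass 2: (no change)
  FOLLOW(S)={$}  FOLLOW(A)={$,a}  FOLLOW(B)={$}  FOLLOW(C)={a}

FOLLOW(C) = ["a"]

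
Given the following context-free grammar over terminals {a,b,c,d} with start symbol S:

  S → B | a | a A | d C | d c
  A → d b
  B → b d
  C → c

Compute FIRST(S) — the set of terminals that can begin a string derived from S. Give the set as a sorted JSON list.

FIRST iteration:
[1]
  A via A→d b: +{d}
  B via B→b d: +{b}
  C via C→c: +{c}
  S via S→B: +{b}
  S via S→a: +{a}
  S via S→d C: +{d}
  FIRST[S]={a,b,d}  FIRST[A]={d}  FIRST[B]={b}  FIRST[C]={c}
[2] (stable)
  FIRST[S]={a,b,d}  FIRST[A]={d}  FIRST[B]={b}  FIRST[C]={c}

FIRST(S) = ["a", "b", "d"]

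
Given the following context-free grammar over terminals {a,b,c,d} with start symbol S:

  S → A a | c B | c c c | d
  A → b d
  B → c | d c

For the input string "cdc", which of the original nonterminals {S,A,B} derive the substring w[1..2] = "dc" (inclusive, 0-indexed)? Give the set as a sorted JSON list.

Convert to CNF:
  S -> A T3 | T2 B | T2 X4 | d
  A -> T0 T1
  B -> T1 T2 | c
  T0 -> b
  T1 -> d
  T2 -> c
  T3 -> a
  X4 -> T2 T2

CYK table (by increasing span), restricted to cells inside w[1..2]:
  [1..1]={S,T1}  "d"  orig:{S}
  [2..2]={B,T2}  "c"  orig:{B}
  [1..2]={B}  "dc"

Original NTs in T[1,2] deriving "dc": ["B"]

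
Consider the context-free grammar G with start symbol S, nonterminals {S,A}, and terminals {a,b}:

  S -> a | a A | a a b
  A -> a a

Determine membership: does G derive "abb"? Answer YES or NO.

CNF form of G:
  S -> T0 A | T0 X2 | a
  A -> T0 T0
  T0 -> a
  T1 -> b
  X2 -> T0 T1

CYK table (by increasing span):
  [0..0]={S,T0}  "a"  orig:{S}
  [1..1]={T1}  "b"  orig:{}
  [2..2]={T1}  "b"  orig:{}
  [0..1]={X2}  "ab"  orig:{}
  [1..2]=∅  "bb"
  [0..2]=∅  "abb"

S ∉ T[0,2] ⇒ NO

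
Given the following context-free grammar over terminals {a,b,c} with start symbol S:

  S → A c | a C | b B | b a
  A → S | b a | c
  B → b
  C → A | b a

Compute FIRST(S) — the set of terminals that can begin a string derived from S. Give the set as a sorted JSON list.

FIRST sets, iterate to fixpoint:
[1]
  A via A→b a: +{b}
  A via A→c: +{c}
  B via B→b: +{b}
  C via C→A: +{b,c}
  S via S→A c: +{b,c}
  S via S→a C: +{a}
  FIRST[S]={a,b,c}  FIRST[A]={b,c}  FIRST[B]={b}  FIRST[C]={b,c}
[2]
  A via A→S: +{a}
  C via C→A: +{a}
  FIRST[S]={a,b,c}  FIRST[A]={a,b,c}  FIRST[B]={b}  FIRST[C]={a,b,c}
[3] done
  FIRST[S]={a,b,c}  FIRST[A]={a,b,c}  FIRST[B]={b}  FIRST[C]={a,b,c}

FIRST(S) = ["a", "b", "c"]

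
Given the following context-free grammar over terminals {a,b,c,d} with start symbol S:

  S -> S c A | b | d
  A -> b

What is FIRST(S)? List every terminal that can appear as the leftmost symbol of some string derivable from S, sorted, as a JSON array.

FIRST iteration:
iter 1:
  A via A→b: +{b}
  S via S→b: +{b}
  S via S→d: +{d}
  FIRST[S]={b,d}  FIRST[A]={b}
iter 2: — fixpoint
  FIRST[S]={b,d}  FIRST[A]={b}

FIRST(S) = ["b", "d"]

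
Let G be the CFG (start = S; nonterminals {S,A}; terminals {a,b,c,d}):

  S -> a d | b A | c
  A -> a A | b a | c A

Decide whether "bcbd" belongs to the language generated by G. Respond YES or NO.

CNF form of G:
  S -> T0 T3 | T1 A | c
  A -> T0 A | T1 T0 | T2 A
  T0 -> a
  T1 -> b
  T2 -> c
  T3 -> d

CYK table (by increasing span):
  T[0,0] 'b' = {T1}  orig:{}
  T[1,1] 'c' = {S,T2}  orig:{S}
  T[2,2] 'b' = {T1}  orig:{}
  T[3,3] 'd' = {T3}  orig:{}
  T[0,1] 'bc' = ∅
  T[1,2] 'cb' = ∅
  T[2,3] 'bd' = ∅
  T[0,2] 'bcb' = ∅
  T[1,3] 'cbd' = ∅
  T[0,3] 'bcbd' = ∅

S ∉ T[0,3] ⇒ NO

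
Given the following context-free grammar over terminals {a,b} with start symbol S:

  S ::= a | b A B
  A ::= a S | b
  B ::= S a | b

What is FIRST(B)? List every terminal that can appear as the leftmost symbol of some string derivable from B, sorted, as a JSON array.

FIRST iteration:
[1]
  A via A→a S: +{a}
  A via A→b: +{b}
  B via B→b: +{b}
  S via S→a: +{a}
  S via S→b A B: +{b}
  FIRST[S]={a,b}  FIRST[A]={a,b}  FIRST[B]={b}
[2]
  B via B→S a: +{a}
  FIRST[S]={a,b}  FIRST[A]={a,b}  FIRST[B]={a,b}
[3] done
  FIRST[S]={a,b}  FIRST[A]={a,b}  FIRST[B]={a,b}

FIRST(B) = ["a", "b"]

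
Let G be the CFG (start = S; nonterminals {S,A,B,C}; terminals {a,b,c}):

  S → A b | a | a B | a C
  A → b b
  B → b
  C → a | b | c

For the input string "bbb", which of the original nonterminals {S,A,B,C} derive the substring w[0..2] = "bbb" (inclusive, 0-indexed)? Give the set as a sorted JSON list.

Convert to CNF:
  S -> A T0 | T1 B | T1 C | a
  A -> T0 T0
  B -> b
  C -> a | b | c
  T0 -> b
  T1 -> a

CYK fill — only the sub-triangle for w[0..2]:
  cell(0,0) b: {B,C,T0}  orig:{B,C}
  cell(1,1) b: {B,C,T0}  orig:{B,C}
  cell(2,2) b: {B,C,T0}  orig:{B,C}
  cell(0,1) bb: {A}
  cell(1,2) bb: {A}
  cell(0,2) bbb: {S}

Original NTs in T[0,2] deriving "bbb": ["S"]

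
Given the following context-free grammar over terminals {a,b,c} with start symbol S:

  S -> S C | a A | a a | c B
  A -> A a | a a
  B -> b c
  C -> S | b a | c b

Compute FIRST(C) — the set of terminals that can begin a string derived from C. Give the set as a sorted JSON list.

FIRST iteration:
[1]
  A via A→a a: +{a}
  B via B→b c: +{b}
  C via C→b a: +{b}
  C via C→c b: +{c}
  S via S→a A: +{a}
  S via S→c B: +{c}
  FIRST(S)={a,c}  FIRST(A)={a}  FIRST(B)={b}  FIRST(C)={b,c}
[2]
  C via C→S: +{a}
  FIRST(S)={a,c}  FIRST(A)={a}  FIRST(B)={b}  FIRST(C)={a,b,c}
[3] (stable)
  FIRST(S)={a,c}  FIRST(A)={a}  FIRST(B)={b}  FIRST(C)={a,b,c}

FIRST(C) = ["a", "b", "c"]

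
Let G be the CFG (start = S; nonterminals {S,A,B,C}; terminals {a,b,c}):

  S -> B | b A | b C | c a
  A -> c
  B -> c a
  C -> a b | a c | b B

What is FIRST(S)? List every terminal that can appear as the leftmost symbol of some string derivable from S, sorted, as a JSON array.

Compute FIRST by fixpoint:
round 1:
  A via A→c: +{c}
  B via B→c a: +{c}
  C via C→a b: +{a}
  C via C→b B: +{b}
  S via S→B: +{c}
  S via S→b A: +{b}
  FIRST[S]={b,c}  FIRST[A]={c}  FIRST[B]={c}  FIRST[C]={a,b}
round 2: — fixpoint
  FIRST[S]={b,c}  FIRST[A]={c}  FIRST[B]={c}  FIRST[C]={a,b}

FIRST(S) = ["b", "c"]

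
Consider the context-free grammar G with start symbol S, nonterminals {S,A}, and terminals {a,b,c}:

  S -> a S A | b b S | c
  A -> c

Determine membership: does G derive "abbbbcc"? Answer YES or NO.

Convert to CNF:
  S -> T0 X2 | T1 X3 | c
  A -> c
  T0 -> a
  T1 -> b
  X2 -> S A
  X3 -> T1 S

CYK table (by increasing span):
  T[0,0] 'a' = {T0}  orig:{}
  T[1,1] 'b' = {T1}  orig:{}
  T[2,2] 'b' = {T1}  orig:{}
  T[3,3] 'b' = {T1}  orig:{}
  T[4,4] 'b' = {T1}  orig:{}
  T[5,5] 'c' = {A,S}
  T[6,6] 'c' = {A,S}
  T[0,1] 'ab' = ∅
  T[1,2] 'bb' = ∅
  T[2,3] 'bb' = ∅
  T[3,4] 'bb' = ∅
  T[4,5] 'bc' = {X3}  orig:{}
  T[5,6] 'cc' = {X2}  orig:{}
  T[0,2] 'abb' = ∅
  T[1,3] 'bbb' = ∅
  T[2,4] 'bbb' = ∅
  T[3,5] 'bbc' = {S}
  T[4,6] 'bcc' = ∅
  T[0,3] 'abbb' = ∅
  T[1,4] 'bbbb' = ∅
  T[2,5] 'bbbc' = {X3}  orig:{}
  T[3,6] 'bbcc' = {X2}  orig:{}
  T[0,4] 'abbbb' = ∅
  T[1,5] 'bbbbc' = {S}
  T[2,6] 'bbbcc' = ∅
  T[0,5] 'abbbbc' = ∅
  T[1,6] 'bbbbcc' = {X2}  orig:{}
  T[0,6] 'abbbbcc' = {S}

S ∈ T[0,6] ⇒ YES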